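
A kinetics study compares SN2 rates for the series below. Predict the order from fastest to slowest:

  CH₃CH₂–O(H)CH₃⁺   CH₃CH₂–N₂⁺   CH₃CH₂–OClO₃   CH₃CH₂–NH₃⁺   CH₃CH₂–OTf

The skeletons are identical, so relative rate is governed entirely by leaving-group ability.
Rank by basicity of the departing species: weakest base leaves most easily.
CH₃CH₂–N₂⁺ loses N₂: no meaningful conjugate acid; N₂ departs as an exceptionally stable neutral molecule
CH₃CH₂–OTf loses OTf⁻: pKₐ(CF₃SO₃H (triflic acid)) ≈ -14
CH₃CH₂–OClO₃ loses ClO₄⁻: pKₐ(HClO₄) ≈ -10
CH₃CH₂–O(H)CH₃⁺ loses R'OH: pKₐ(R'OH₂⁺) ≈ -2.4
CH₃CH₂–NH₃⁺ loses NH₃: pKₐ(NH₄⁺) ≈ 9.2

CH₃CH₂–N₂⁺ > CH₃CH₂–OTf > CH₃CH₂–OClO₃ > CH₃CH₂–O(H)CH₃⁺ > CH₃CH₂–NH₃⁺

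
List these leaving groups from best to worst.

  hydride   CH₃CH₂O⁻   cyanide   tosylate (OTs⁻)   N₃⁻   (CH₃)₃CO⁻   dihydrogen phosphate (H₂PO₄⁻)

tosylate (OTs⁻) > dihydrogen phosphate (H₂PO₄⁻) > N₃⁻ > cyanide > CH₃CH₂O⁻ > (CH₃)₃CO⁻ > hydride

A good leaving group is a weak base: the lower the pKₐ of its conjugate acid, the more readily it departs.
tosylate (OTs⁻): pKₐ(p-CH₃C₆H₄SO₃H (TsOH)) ≈ -2.8 — resonance-delocalised arenesulfonate
dihydrogen phosphate (H₂PO₄⁻): pKₐ(H₃PO₄) ≈ 2.1
N₃⁻: pKₐ(HN₃) ≈ 4.7
cyanide: pKₐ(HCN) ≈ 9.2
CH₃CH₂O⁻: pKₐ(CH₃CH₂OH) ≈ 16 — strong base; alkoxides do not leave unassisted
(CH₃)₃CO⁻: pKₐ(t-BuOH) ≈ 18 — bulky, strongly basic alkoxide
hydride: pKₐ(H₂) ≈ 36 — extremely strong base; leaves only in special hydride-transfer contexts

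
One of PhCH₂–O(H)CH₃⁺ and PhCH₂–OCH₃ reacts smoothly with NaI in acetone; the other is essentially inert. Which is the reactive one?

From PhCH₂–OCH₃ the departing group would be CH₃O⁻ (pKₐ(CH₃OH) ≈ 15.5). Strong base; alkoxides do not leave unassisted.
From PhCH₂–O(H)CH₃⁺ the leaving group is R'OH (pKₐ(R'OH₂⁺) ≈ -2.4). Neutral; leaves from a protonated ether (an oxonium ion, R–O(H)R'⁺).
(In practice PhCH₂–O(H)CH₃⁺ is made from PhCH₂–OCH₃ by protonation with concentrated HI, allowing neutral methanol, rather than methoxide, to depart.)

PhCH₂–O(H)CH₃⁺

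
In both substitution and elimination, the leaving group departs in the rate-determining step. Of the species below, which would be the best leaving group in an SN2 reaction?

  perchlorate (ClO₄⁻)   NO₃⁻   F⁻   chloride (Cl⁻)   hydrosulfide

perchlorate (ClO₄⁻)

Leaving-group ability tracks the stability of the departed species; conjugate-acid pKₐ is the usual yardstick (lower pKₐ → better LG).
perchlorate (ClO₄⁻): pKₐ(HClO₄) ≈ -10
chloride (Cl⁻): pKₐ(HCl) ≈ -7
NO₃⁻: pKₐ(HNO₃) ≈ -1.3
F⁻: pKₐ(HF) ≈ 3.2
hydrosulfide: pKₐ(H₂S) ≈ 7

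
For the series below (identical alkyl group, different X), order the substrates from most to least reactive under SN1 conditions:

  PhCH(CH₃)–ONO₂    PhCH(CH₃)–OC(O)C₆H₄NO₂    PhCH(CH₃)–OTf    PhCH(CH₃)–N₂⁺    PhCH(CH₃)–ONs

PhCH(CH₃)–N₂⁺ > PhCH(CH₃)–OTf > PhCH(CH₃)–ONs > PhCH(CH₃)–ONO₂ > PhCH(CH₃)–OC(O)C₆H₄NO₂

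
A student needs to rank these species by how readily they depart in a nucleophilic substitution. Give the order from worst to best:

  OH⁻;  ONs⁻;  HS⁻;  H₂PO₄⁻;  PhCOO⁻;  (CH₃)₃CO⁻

The more stable X⁻ (or X) is on its own — i.e. the weaker a base it is — the better a leaving group it makes.
ONs⁻: pKₐ(p-O₂NC₆H₄SO₃H) ≈ -3.5
H₂PO₄⁻: pKₐ(H₃PO₄) ≈ 2.1
PhCOO⁻: pKₐ(C₆H₅COOH) ≈ 4.2
HS⁻: pKₐ(H₂S) ≈ 7
OH⁻: pKₐ(H₂O) ≈ 15.7 — strong base; essentially never leaves without prior activation
(CH₃)₃CO⁻: pKₐ(t-BuOH) ≈ 18
Listed from poorest to best leaving group as asked.

(CH₃)₃CO⁻ < OH⁻ < HS⁻ < PhCOO⁻ < H₂PO₄⁻ < ONs⁻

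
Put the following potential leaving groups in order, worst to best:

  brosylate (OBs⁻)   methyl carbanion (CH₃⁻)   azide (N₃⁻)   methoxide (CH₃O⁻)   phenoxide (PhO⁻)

Rank by basicity of the departing species: weakest base leaves most easily.
brosylate (OBs⁻): pKₐ(p-BrC₆H₄SO₃H) ≈ -2.8 — arenesulfonate with a p-bromo substituent
azide (N₃⁻): pKₐ(HN₃) ≈ 4.7
phenoxide (PhO⁻): pKₐ(C₆H₅OH (phenol)) ≈ 10 — resonance into the ring helps, but still a poor LG
methoxide (CH₃O⁻): pKₐ(CH₃OH) ≈ 15.5 — strong base; alkoxides do not leave unassisted
methyl carbanion (CH₃⁻): pKₐ(CH₄) ≈ 48
Reversing gives the worst-to-best order requested.

methyl carbanion (CH₃⁻) < methoxide (CH₃O⁻) < phenoxide (PhO⁻) < azide (N₃⁻) < brosylate (OBs⁻)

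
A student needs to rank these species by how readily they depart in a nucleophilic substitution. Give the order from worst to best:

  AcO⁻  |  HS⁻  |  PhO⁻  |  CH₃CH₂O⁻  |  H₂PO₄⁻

Rank by basicity of the departing species: weakest base leaves most easily.
H₂PO₄⁻: pKₐ(H₃PO₄) ≈ 2.1 — moderate base; biological leaving group after further activation
AcO⁻: pKₐ(CH₃COOH) ≈ 4.8 — resonance-stabilised but still a weak base
HS⁻: pKₐ(H₂S) ≈ 7
PhO⁻: pKₐ(C₆H₅OH (phenol)) ≈ 10 — resonance into the ring helps, but still a poor LG
CH₃CH₂O⁻: pKₐ(CH₃CH₂OH) ≈ 16
Listed from poorest to best leaving group as asked.

CH₃CH₂O⁻ < PhO⁻ < HS⁻ < AcO⁻ < H₂PO₄⁻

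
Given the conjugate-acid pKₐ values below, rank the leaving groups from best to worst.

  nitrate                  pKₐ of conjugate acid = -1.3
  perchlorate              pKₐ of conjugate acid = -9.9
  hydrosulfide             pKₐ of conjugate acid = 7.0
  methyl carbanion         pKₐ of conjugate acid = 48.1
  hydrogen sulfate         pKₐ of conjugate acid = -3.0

perchlorate > hydrogen sulfate > nitrate > hydrosulfide > methyl carbanion

Lower conjugate-acid pKₐ ⇒ weaker base ⇒ better leaving group.
Sorting by the given values: perchlorate (-9.9), hydrogen sulfate (-3.0), nitrate (-1.3), hydrosulfide (7.0), methyl carbanion (48.1).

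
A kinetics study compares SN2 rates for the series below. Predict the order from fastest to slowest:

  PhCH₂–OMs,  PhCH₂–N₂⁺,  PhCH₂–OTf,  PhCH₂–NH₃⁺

PhCH₂–N₂⁺ > PhCH₂–OTf > PhCH₂–OMs > PhCH₂–NH₃⁺

Identical carbon frameworks mean the comparison reduces to leaving-group quality.
Rank by basicity of the departing species: weakest base leaves most easily.
PhCH₂–N₂⁺ loses N₂: no meaningful conjugate acid; N₂ departs as an exceptionally stable neutral molecule
PhCH₂–OTf loses OTf⁻: pKₐ(CF₃SO₃H (triflic acid)) ≈ -14
PhCH₂–OMs loses OMs⁻: pKₐ(CH₃SO₃H (MsOH)) ≈ -1.9
PhCH₂–NH₃⁺ loses NH₃: pKₐ(NH₄⁺) ≈ 9.2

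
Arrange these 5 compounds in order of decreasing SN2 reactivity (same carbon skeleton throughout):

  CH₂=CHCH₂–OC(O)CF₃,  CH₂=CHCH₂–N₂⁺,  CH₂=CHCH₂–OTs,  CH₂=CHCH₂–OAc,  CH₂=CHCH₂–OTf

CH₂=CHCH₂–N₂⁺ > CH₂=CHCH₂–OTf > CH₂=CHCH₂–OTs > CH₂=CHCH₂–OC(O)CF₃ > CH₂=CHCH₂–OAc

With the same alkyl group throughout, only the leaving group differentiates the rates.
Rank by basicity of the departing species: weakest base leaves most easily.
CH₂=CHCH₂–N₂⁺ loses N₂: no meaningful conjugate acid; N₂ departs as an exceptionally stable neutral molecule
CH₂=CHCH₂–OTf loses OTf⁻: pKₐ(CF₃SO₃H (triflic acid)) ≈ -14
CH₂=CHCH₂–OTs loses OTs⁻: pKₐ(p-CH₃C₆H₄SO₃H (TsOH)) ≈ -2.8
CH₂=CHCH₂–OC(O)CF₃ loses CF₃COO⁻: pKₐ(CF₃COOH) ≈ 0.2
CH₂=CHCH₂–OAc loses AcO⁻: pKₐ(CH₃COOH) ≈ 4.8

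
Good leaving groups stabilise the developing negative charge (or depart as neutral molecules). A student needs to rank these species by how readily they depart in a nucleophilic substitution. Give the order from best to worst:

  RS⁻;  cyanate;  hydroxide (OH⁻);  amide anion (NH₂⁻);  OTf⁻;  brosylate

OTf⁻ > brosylate > cyanate > RS⁻ > hydroxide (OH⁻) > amide anion (NH₂⁻)

OTf⁻: pKₐ(CF₃SO₃H (triflic acid)) ≈ -14 — charge spread over three oxygens and a CF₃ group; the premier leaving group in synthesis
brosylate: pKₐ(p-BrC₆H₄SO₃H) ≈ -2.8
cyanate: pKₐ(HOCN) ≈ 3.5 — resonance between N and O
RS⁻: pKₐ(RSH (a thiol)) ≈ 10.5 — moderately basic; rarely leaves without activation
hydroxide (OH⁻): pKₐ(H₂O) ≈ 15.7
amide anion (NH₂⁻): pKₐ(NH₃) ≈ 38 — extremely strong base; never a leaving group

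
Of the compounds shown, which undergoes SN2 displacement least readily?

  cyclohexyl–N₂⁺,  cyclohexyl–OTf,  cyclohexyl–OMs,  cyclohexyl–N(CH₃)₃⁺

cyclohexyl–N(CH₃)₃⁺

Same R in every case — rank the leaving groups.
A good leaving group is a weak base: the lower the pKₐ of its conjugate acid, the more readily it departs.
cyclohexyl–N₂⁺ loses N₂: no meaningful conjugate acid; N₂ departs as an exceptionally stable neutral molecule
cyclohexyl–OTf loses OTf⁻: pKₐ(CF₃SO₃H (triflic acid)) ≈ -14
cyclohexyl–OMs loses OMs⁻: pKₐ(CH₃SO₃H (MsOH)) ≈ -1.9
cyclohexyl–N(CH₃)₃⁺ loses NR'₃: pKₐ(R'₃NH⁺) ≈ 10.7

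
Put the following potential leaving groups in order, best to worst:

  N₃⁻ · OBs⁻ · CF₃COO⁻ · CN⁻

OBs⁻ > CF₃COO⁻ > N₃⁻ > CN⁻

Leaving-group ability tracks the stability of the departed species; conjugate-acid pKₐ is the usual yardstick (lower pKₐ → better LG).
OBs⁻: pKₐ(p-BrC₆H₄SO₃H) ≈ -2.8 — arenesulfonate with a p-bromo substituent
CF₃COO⁻: pKₐ(CF₃COOH) ≈ 0.2 — strongly electron-withdrawing CF₃ stabilises the carboxylate
N₃⁻: pKₐ(HN₃) ≈ 4.7 — linear, resonance-stabilised
CN⁻: pKₐ(HCN) ≈ 9.2 — sp carbon stabilises the charge somewhat, but still a poor LG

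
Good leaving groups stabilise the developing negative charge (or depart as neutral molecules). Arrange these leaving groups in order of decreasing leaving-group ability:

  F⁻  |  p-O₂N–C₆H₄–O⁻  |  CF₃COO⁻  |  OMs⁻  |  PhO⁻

A good leaving group is a weak base: the lower the pKₐ of its conjugate acid, the more readily it departs.
OMs⁻: pKₐ(CH₃SO₃H (MsOH)) ≈ -1.9 — resonance-delocalised alkanesulfonate
CF₃COO⁻: pKₐ(CF₃COOH) ≈ 0.2 — strongly electron-withdrawing CF₃ stabilises the carboxylate
F⁻: pKₐ(HF) ≈ 3.2
p-O₂N–C₆H₄–O⁻: pKₐ(p-nitrophenol) ≈ 7.2
PhO⁻: pKₐ(C₆H₅OH (phenol)) ≈ 10 — resonance into the ring helps, but still a poor LG

OMs⁻ > CF₃COO⁻ > F⁻ > p-O₂N–C₆H₄–O⁻ > PhO⁻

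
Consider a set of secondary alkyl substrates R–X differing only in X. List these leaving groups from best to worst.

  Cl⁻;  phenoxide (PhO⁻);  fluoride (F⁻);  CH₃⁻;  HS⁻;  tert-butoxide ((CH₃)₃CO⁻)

Cl⁻ > fluoride (F⁻) > HS⁻ > phenoxide (PhO⁻) > tert-butoxide ((CH₃)₃CO⁻) > CH₃⁻

Leaving-group ability tracks the stability of the departed species; conjugate-acid pKₐ is the usual yardstick (lower pKₐ → better LG).
Cl⁻: pKₐ(HCl) ≈ -7 — moderately weak base
fluoride (F⁻): pKₐ(HF) ≈ 3.2 — small and strongly basic; the poor halide leaving group
HS⁻: pKₐ(H₂S) ≈ 7 — larger and more polarisable than the oxygen analogue
phenoxide (PhO⁻): pKₐ(C₆H₅OH (phenol)) ≈ 10
tert-butoxide ((CH₃)₃CO⁻): pKₐ(t-BuOH) ≈ 18 — bulky, strongly basic alkoxide
CH₃⁻: pKₐ(CH₄) ≈ 48 — unstabilised carbanion; the worst conceivable leaving group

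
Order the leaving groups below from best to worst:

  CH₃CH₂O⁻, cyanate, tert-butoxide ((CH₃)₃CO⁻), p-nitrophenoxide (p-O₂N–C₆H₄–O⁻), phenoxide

Leaving-group ability tracks the stability of the departed species; conjugate-acid pKₐ is the usual yardstick (lower pKₐ → better LG).
cyanate: pKₐ(HOCN) ≈ 3.5 — resonance between N and O
p-nitrophenoxide (p-O₂N–C₆H₄–O⁻): pKₐ(p-nitrophenol) ≈ 7.2
phenoxide: pKₐ(C₆H₅OH (phenol)) ≈ 10
CH₃CH₂O⁻: pKₐ(CH₃CH₂OH) ≈ 16 — strong base; alkoxides do not leave unassisted
tert-butoxide ((CH₃)₃CO⁻): pKₐ(t-BuOH) ≈ 18 — bulky, strongly basic alkoxide

cyanate > p-nitrophenoxide (p-O₂N–C₆H₄–O⁻) > phenoxide > CH₃CH₂O⁻ > tert-butoxide ((CH₃)₃CO⁻)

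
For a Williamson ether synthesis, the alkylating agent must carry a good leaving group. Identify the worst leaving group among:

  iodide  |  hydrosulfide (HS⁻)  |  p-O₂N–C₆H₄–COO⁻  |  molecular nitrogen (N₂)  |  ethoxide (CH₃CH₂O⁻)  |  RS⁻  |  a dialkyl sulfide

ethoxide (CH₃CH₂O⁻)

A good leaving group is a weak base: the lower the pKₐ of its conjugate acid, the more readily it departs.
molecular nitrogen (N₂): no meaningful conjugate acid; N₂ departs as an exceptionally stable neutral molecule
iodide: pKₐ(HI) ≈ -10
a dialkyl sulfide: pKₐ(R'₂SH⁺) ≈ -7
p-O₂N–C₆H₄–COO⁻: pKₐ(p-nitrobenzoic acid) ≈ 3.4
hydrosulfide (HS⁻): pKₐ(H₂S) ≈ 7
RS⁻: pKₐ(RSH (a thiol)) ≈ 10.5
ethoxide (CH₃CH₂O⁻): pKₐ(CH₃CH₂OH) ≈ 16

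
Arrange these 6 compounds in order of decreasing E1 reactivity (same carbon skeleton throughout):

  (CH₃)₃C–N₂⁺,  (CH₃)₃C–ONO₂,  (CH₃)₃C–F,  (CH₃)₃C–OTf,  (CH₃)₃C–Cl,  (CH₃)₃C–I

(CH₃)₃C–N₂⁺ > (CH₃)₃C–OTf > (CH₃)₃C–I > (CH₃)₃C–Cl > (CH₃)₃C–ONO₂ > (CH₃)₃C–F

With the same alkyl group throughout, only the leaving group differentiates the rates.
A good leaving group is a weak base: the lower the pKₐ of its conjugate acid, the more readily it departs.
(CH₃)₃C–N₂⁺ loses N₂: no meaningful conjugate acid; N₂ departs as an exceptionally stable neutral molecule
(CH₃)₃C–OTf loses OTf⁻: pKₐ(CF₃SO₃H (triflic acid)) ≈ -14
(CH₃)₃C–I loses I⁻: pKₐ(HI) ≈ -10
(CH₃)₃C–Cl loses Cl⁻: pKₐ(HCl) ≈ -7
(CH₃)₃C–ONO₂ loses NO₃⁻: pKₐ(HNO₃) ≈ -1.3
(CH₃)₃C–F loses F⁻: pKₐ(HF) ≈ 3.2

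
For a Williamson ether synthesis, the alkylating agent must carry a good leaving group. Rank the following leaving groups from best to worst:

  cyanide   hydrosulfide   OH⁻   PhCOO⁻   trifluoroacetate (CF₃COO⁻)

A good leaving group is a weak base: the lower the pKₐ of its conjugate acid, the more readily it departs.
trifluoroacetate (CF₃COO⁻): pKₐ(CF₃COOH) ≈ 0.2 — strongly electron-withdrawing CF₃ stabilises the carboxylate
PhCOO⁻: pKₐ(C₆H₅COOH) ≈ 4.2 — aryl carboxylate
hydrosulfide: pKₐ(H₂S) ≈ 7 — larger and more polarisable than the oxygen analogue
cyanide: pKₐ(HCN) ≈ 9.2 — sp carbon stabilises the charge somewhat, but still a poor LG
OH⁻: pKₐ(H₂O) ≈ 15.7 — strong base; essentially never leaves without prior activation

trifluoroacetate (CF₃COO⁻) > PhCOO⁻ > hydrosulfide > cyanide > OH⁻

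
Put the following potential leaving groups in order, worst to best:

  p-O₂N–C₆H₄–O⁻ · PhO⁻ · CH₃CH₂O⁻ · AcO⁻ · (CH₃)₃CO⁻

Rank by basicity of the departing species: weakest base leaves most easily.
AcO⁻: pKₐ(CH₃COOH) ≈ 4.8
p-O₂N–C₆H₄–O⁻: pKₐ(p-nitrophenol) ≈ 7.2 — nitro group delocalises the charge; the classic chromogenic LG
PhO⁻: pKₐ(C₆H₅OH (phenol)) ≈ 10
CH₃CH₂O⁻: pKₐ(CH₃CH₂OH) ≈ 16
(CH₃)₃CO⁻: pKₐ(t-BuOH) ≈ 18
Reversing gives the worst-to-best order requested.

(CH₃)₃CO⁻ < CH₃CH₂O⁻ < PhO⁻ < p-O₂N–C₆H₄–O⁻ < AcO⁻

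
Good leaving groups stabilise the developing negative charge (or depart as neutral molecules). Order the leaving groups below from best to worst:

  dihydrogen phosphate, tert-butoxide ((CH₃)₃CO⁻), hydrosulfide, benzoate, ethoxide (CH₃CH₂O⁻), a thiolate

Rank by basicity of the departing species: weakest base leaves most easily.
dihydrogen phosphate: pKₐ(H₃PO₄) ≈ 2.1
benzoate: pKₐ(C₆H₅COOH) ≈ 4.2 — aryl carboxylate
hydrosulfide: pKₐ(H₂S) ≈ 7 — larger and more polarisable than the oxygen analogue
a thiolate: pKₐ(RSH (a thiol)) ≈ 10.5
ethoxide (CH₃CH₂O⁻): pKₐ(CH₃CH₂OH) ≈ 16 — strong base; alkoxides do not leave unassisted
tert-butoxide ((CH₃)₃CO⁻): pKₐ(t-BuOH) ≈ 18

dihydrogen phosphate > benzoate > hydrosulfide > a thiolate > ethoxide (CH₃CH₂O⁻) > tert-butoxide ((CH₃)₃CO⁻)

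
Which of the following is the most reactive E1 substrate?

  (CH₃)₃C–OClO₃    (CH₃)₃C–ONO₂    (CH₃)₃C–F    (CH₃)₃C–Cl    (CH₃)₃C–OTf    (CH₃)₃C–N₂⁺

Identical carbon frameworks mean the comparison reduces to leaving-group quality.
Rank by basicity of the departing species: weakest base leaves most easily.
(CH₃)₃C–N₂⁺ loses N₂: no meaningful conjugate acid; N₂ departs as an exceptionally stable neutral molecule
(CH₃)₃C–OTf loses OTf⁻: pKₐ(CF₃SO₃H (triflic acid)) ≈ -14
(CH₃)₃C–OClO₃ loses ClO₄⁻: pKₐ(HClO₄) ≈ -10
(CH₃)₃C–Cl loses Cl⁻: pKₐ(HCl) ≈ -7
(CH₃)₃C–ONO₂ loses NO₃⁻: pKₐ(HNO₃) ≈ -1.3
(CH₃)₃C–F loses F⁻: pKₐ(HF) ≈ 3.2

(CH₃)₃C–N₂⁺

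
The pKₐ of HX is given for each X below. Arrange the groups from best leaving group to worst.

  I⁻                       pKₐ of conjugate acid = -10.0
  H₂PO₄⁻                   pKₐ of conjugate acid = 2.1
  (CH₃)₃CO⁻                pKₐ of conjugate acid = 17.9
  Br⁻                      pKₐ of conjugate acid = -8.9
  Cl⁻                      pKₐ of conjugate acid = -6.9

Lower conjugate-acid pKₐ ⇒ weaker base ⇒ better leaving group.
Sorting by the given values: I⁻ (-10.0), Br⁻ (-8.9), Cl⁻ (-6.9), H₂PO₄⁻ (2.1), (CH₃)₃CO⁻ (17.9).

I⁻ > Br⁻ > Cl⁻ > H₂PO₄⁻ > (CH₃)₃CO⁻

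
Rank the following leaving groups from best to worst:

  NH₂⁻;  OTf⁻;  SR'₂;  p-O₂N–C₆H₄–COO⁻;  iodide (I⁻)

OTf⁻ > iodide (I⁻) > SR'₂ > p-O₂N–C₆H₄–COO⁻ > NH₂⁻

Rank by basicity of the departing species: weakest base leaves most easily.
OTf⁻: pKₐ(CF₃SO₃H (triflic acid)) ≈ -14
iodide (I⁻): pKₐ(HI) ≈ -10
SR'₂: pKₐ(R'₂SH⁺) ≈ -7 — neutral; leaves from a sulfonium salt (R–SR'₂⁺)
p-O₂N–C₆H₄–COO⁻: pKₐ(p-nitrobenzoic acid) ≈ 3.4
NH₂⁻: pKₐ(NH₃) ≈ 38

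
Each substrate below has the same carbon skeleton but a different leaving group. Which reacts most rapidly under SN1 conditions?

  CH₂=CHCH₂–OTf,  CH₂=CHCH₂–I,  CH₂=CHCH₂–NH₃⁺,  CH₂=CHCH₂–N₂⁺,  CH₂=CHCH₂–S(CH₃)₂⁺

With the same alkyl group throughout, only the leaving group differentiates the rates.
Rank by basicity of the departing species: weakest base leaves most easily.
CH₂=CHCH₂–N₂⁺ loses N₂: no meaningful conjugate acid; N₂ departs as an exceptionally stable neutral molecule
CH₂=CHCH₂–OTf loses OTf⁻: pKₐ(CF₃SO₃H (triflic acid)) ≈ -14
CH₂=CHCH₂–I loses I⁻: pKₐ(HI) ≈ -10
CH₂=CHCH₂–S(CH₃)₂⁺ loses SR'₂: pKₐ(R'₂SH⁺) ≈ -7
CH₂=CHCH₂–NH₃⁺ loses NH₃: pKₐ(NH₄⁺) ≈ 9.2

CH₂=CHCH₂–N₂⁺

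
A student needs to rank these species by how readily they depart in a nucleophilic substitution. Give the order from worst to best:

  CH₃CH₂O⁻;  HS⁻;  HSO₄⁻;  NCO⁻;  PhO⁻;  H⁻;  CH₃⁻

HSO₄⁻: pKₐ(H₂SO₄) ≈ -3
NCO⁻: pKₐ(HOCN) ≈ 3.5
HS⁻: pKₐ(H₂S) ≈ 7
PhO⁻: pKₐ(C₆H₅OH (phenol)) ≈ 10
CH₃CH₂O⁻: pKₐ(CH₃CH₂OH) ≈ 16
H⁻: pKₐ(H₂) ≈ 36
CH₃⁻: pKₐ(CH₄) ≈ 48
Listed from poorest to best leaving group as asked.

CH₃⁻ < H⁻ < CH₃CH₂O⁻ < PhO⁻ < HS⁻ < NCO⁻ < HSO₄⁻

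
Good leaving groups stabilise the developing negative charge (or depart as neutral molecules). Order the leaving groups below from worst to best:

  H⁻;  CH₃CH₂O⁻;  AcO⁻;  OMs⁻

H⁻ < CH₃CH₂O⁻ < AcO⁻ < OMs⁻

Leaving-group ability tracks the stability of the departed species; conjugate-acid pKₐ is the usual yardstick (lower pKₐ → better LG).
OMs⁻: pKₐ(CH₃SO₃H (MsOH)) ≈ -1.9 — resonance-delocalised alkanesulfonate
AcO⁻: pKₐ(CH₃COOH) ≈ 4.8 — resonance-stabilised but still a weak base
CH₃CH₂O⁻: pKₐ(CH₃CH₂OH) ≈ 16 — strong base; alkoxides do not leave unassisted
H⁻: pKₐ(H₂) ≈ 36
Reversing gives the worst-to-best order requested.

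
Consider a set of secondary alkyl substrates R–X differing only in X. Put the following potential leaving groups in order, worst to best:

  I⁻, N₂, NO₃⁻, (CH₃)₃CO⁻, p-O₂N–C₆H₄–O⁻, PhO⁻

Rank by basicity of the departing species: weakest base leaves most easily.
N₂: no meaningful conjugate acid; N₂ departs as an exceptionally stable neutral molecule
I⁻: pKₐ(HI) ≈ -10
NO₃⁻: pKₐ(HNO₃) ≈ -1.3
p-O₂N–C₆H₄–O⁻: pKₐ(p-nitrophenol) ≈ 7.2
PhO⁻: pKₐ(C₆H₅OH (phenol)) ≈ 10
(CH₃)₃CO⁻: pKₐ(t-BuOH) ≈ 18
Reversing gives the worst-to-best order requested.

(CH₃)₃CO⁻ < PhO⁻ < p-O₂N–C₆H₄–O⁻ < NO₃⁻ < I⁻ < N₂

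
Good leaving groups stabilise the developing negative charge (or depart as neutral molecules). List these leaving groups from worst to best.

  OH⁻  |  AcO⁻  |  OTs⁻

OTs⁻: pKₐ(p-CH₃C₆H₄SO₃H (TsOH)) ≈ -2.8
AcO⁻: pKₐ(CH₃COOH) ≈ 4.8
OH⁻: pKₐ(H₂O) ≈ 15.7
The question asks for worst first, so the sequence is read in increasing leaving-group ability.

OH⁻ < AcO⁻ < OTs⁻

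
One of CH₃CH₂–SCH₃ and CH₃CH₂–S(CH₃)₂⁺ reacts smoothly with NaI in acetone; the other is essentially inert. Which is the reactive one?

From CH₃CH₂–SCH₃ the departing group would be RS⁻ (pKₐ(RSH (a thiol)) ≈ 10.5). Moderately basic; rarely leaves without activation.
From CH₃CH₂–S(CH₃)₂⁺ the leaving group is SR'₂ (pKₐ(R'₂SH⁺) ≈ -7). Neutral; leaves from a sulfonium salt (R–SR'₂⁺).
(In practice CH₃CH₂–S(CH₃)₂⁺ is made from CH₃CH₂–SCH₃ by S-methylation with CH₃I, allowing neutral dimethyl sulfide, rather than methanethiolate, to depart.)

CH₃CH₂–S(CH₃)₂⁺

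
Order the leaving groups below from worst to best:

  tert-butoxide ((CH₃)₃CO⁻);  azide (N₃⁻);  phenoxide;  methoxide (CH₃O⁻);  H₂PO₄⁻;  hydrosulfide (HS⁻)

tert-butoxide ((CH₃)₃CO⁻) < methoxide (CH₃O⁻) < phenoxide < hydrosulfide (HS⁻) < azide (N₃⁻) < H₂PO₄⁻

H₂PO₄⁻: pKₐ(H₃PO₄) ≈ 2.1
azide (N₃⁻): pKₐ(HN₃) ≈ 4.7
hydrosulfide (HS⁻): pKₐ(H₂S) ≈ 7
phenoxide: pKₐ(C₆H₅OH (phenol)) ≈ 10 — resonance into the ring helps, but still a poor LG
methoxide (CH₃O⁻): pKₐ(CH₃OH) ≈ 15.5 — strong base; alkoxides do not leave unassisted
tert-butoxide ((CH₃)₃CO⁻): pKₐ(t-BuOH) ≈ 18
Reversing gives the worst-to-best order requested.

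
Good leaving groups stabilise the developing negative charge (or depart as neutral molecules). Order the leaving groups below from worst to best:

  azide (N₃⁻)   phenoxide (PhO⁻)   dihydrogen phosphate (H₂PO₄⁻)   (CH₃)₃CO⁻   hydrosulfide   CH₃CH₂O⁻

The more stable X⁻ (or X) is on its own — i.e. the weaker a base it is — the better a leaving group it makes.
dihydrogen phosphate (H₂PO₄⁻): pKₐ(H₃PO₄) ≈ 2.1
azide (N₃⁻): pKₐ(HN₃) ≈ 4.7
hydrosulfide: pKₐ(H₂S) ≈ 7
phenoxide (PhO⁻): pKₐ(C₆H₅OH (phenol)) ≈ 10
CH₃CH₂O⁻: pKₐ(CH₃CH₂OH) ≈ 16
(CH₃)₃CO⁻: pKₐ(t-BuOH) ≈ 18
Listed from poorest to best leaving group as asked.

(CH₃)₃CO⁻ < CH₃CH₂O⁻ < phenoxide (PhO⁻) < hydrosulfide < azide (N₃⁻) < dihydrogen phosphate (H₂PO₄⁻)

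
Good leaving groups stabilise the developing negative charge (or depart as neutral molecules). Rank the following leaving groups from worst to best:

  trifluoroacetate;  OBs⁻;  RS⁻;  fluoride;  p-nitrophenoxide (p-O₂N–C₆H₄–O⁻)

OBs⁻: pKₐ(p-BrC₆H₄SO₃H) ≈ -2.8 — arenesulfonate with a p-bromo substituent
trifluoroacetate: pKₐ(CF₃COOH) ≈ 0.2 — strongly electron-withdrawing CF₃ stabilises the carboxylate
fluoride: pKₐ(HF) ≈ 3.2
p-nitrophenoxide (p-O₂N–C₆H₄–O⁻): pKₐ(p-nitrophenol) ≈ 7.2 — nitro group delocalises the charge; the classic chromogenic LG
RS⁻: pKₐ(RSH (a thiol)) ≈ 10.5 — moderately basic; rarely leaves without activation
Reversing gives the worst-to-best order requested.

RS⁻ < p-nitrophenoxide (p-O₂N–C₆H₄–O⁻) < fluoride < trifluoroacetate < OBs⁻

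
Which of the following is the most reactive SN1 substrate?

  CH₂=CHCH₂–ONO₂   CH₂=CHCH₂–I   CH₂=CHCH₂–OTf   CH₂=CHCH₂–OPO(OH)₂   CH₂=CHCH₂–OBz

Same R in every case — rank the leaving groups.
The more stable X⁻ (or X) is on its own — i.e. the weaker a base it is — the better a leaving group it makes.
CH₂=CHCH₂–OTf loses OTf⁻: pKₐ(CF₃SO₃H (triflic acid)) ≈ -14
CH₂=CHCH₂–I loses I⁻: pKₐ(HI) ≈ -10
CH₂=CHCH₂–ONO₂ loses NO₃⁻: pKₐ(HNO₃) ≈ -1.3
CH₂=CHCH₂–OPO(OH)₂ loses H₂PO₄⁻: pKₐ(H₃PO₄) ≈ 2.1
CH₂=CHCH₂–OBz loses PhCOO⁻: pKₐ(C₆H₅COOH) ≈ 4.2

CH₂=CHCH₂–OTf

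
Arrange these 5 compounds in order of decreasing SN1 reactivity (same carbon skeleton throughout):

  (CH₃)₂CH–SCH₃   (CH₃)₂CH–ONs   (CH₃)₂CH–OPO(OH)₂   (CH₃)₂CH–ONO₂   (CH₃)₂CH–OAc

(CH₃)₂CH–ONs > (CH₃)₂CH–ONO₂ > (CH₃)₂CH–OPO(OH)₂ > (CH₃)₂CH–OAc > (CH₃)₂CH–SCH₃

Identical carbon frameworks mean the comparison reduces to leaving-group quality.
A good leaving group is a weak base: the lower the pKₐ of its conjugate acid, the more readily it departs.
(CH₃)₂CH–ONs loses ONs⁻: pKₐ(p-O₂NC₆H₄SO₃H) ≈ -3.5
(CH₃)₂CH–ONO₂ loses NO₃⁻: pKₐ(HNO₃) ≈ -1.3
(CH₃)₂CH–OPO(OH)₂ loses H₂PO₄⁻: pKₐ(H₃PO₄) ≈ 2.1
(CH₃)₂CH–OAc loses AcO⁻: pKₐ(CH₃COOH) ≈ 4.8
(CH₃)₂CH–SCH₃ loses RS⁻: pKₐ(RSH (a thiol)) ≈ 10.5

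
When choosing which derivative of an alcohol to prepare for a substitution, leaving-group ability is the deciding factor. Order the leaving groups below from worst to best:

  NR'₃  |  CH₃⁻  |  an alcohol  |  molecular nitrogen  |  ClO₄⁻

molecular nitrogen: no meaningful conjugate acid; N₂ departs as an exceptionally stable neutral molecule
ClO₄⁻: pKₐ(HClO₄) ≈ -10
an alcohol: pKₐ(R'OH₂⁺) ≈ -2.4
NR'₃: pKₐ(R'₃NH⁺) ≈ 10.7
CH₃⁻: pKₐ(CH₄) ≈ 48 — unstabilised carbanion; the worst conceivable leaving group
Listed from poorest to best leaving group as asked.

CH₃⁻ < NR'₃ < an alcohol < ClO₄⁻ < molecular nitrogen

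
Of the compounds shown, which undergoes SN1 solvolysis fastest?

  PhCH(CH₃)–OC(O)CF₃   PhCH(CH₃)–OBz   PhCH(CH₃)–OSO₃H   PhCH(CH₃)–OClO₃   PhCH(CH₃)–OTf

The skeletons are identical, so relative rate is governed entirely by leaving-group ability.
Leaving-group ability tracks the stability of the departed species; conjugate-acid pKₐ is the usual yardstick (lower pKₐ → better LG).
PhCH(CH₃)–OTf loses OTf⁻: pKₐ(CF₃SO₃H (triflic acid)) ≈ -14
PhCH(CH₃)–OClO₃ loses ClO₄⁻: pKₐ(HClO₄) ≈ -10
PhCH(CH₃)–OSO₃H loses HSO₄⁻: pKₐ(H₂SO₄) ≈ -3
PhCH(CH₃)–OC(O)CF₃ loses CF₃COO⁻: pKₐ(CF₃COOH) ≈ 0.2
PhCH(CH₃)–OBz loses PhCOO⁻: pKₐ(C₆H₅COOH) ≈ 4.2

PhCH(CH₃)–OTf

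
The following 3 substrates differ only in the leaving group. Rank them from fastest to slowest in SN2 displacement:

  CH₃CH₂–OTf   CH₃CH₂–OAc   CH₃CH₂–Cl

Identical carbon frameworks mean the comparison reduces to leaving-group quality.
Rank by basicity of the departing species: weakest base leaves most easily.
CH₃CH₂–OTf loses OTf⁻: pKₐ(CF₃SO₃H (triflic acid)) ≈ -14
CH₃CH₂–Cl loses Cl⁻: pKₐ(HCl) ≈ -7
CH₃CH₂–OAc loses AcO⁻: pKₐ(CH₃COOH) ≈ 4.8

CH₃CH₂–OTf > CH₃CH₂–Cl > CH₃CH₂–OAc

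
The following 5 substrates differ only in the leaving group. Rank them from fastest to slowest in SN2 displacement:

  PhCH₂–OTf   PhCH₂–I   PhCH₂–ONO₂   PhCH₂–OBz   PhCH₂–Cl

PhCH₂–OTf > PhCH₂–I > PhCH₂–Cl > PhCH₂–ONO₂ > PhCH₂–OBz

With the same alkyl group throughout, only the leaving group differentiates the rates.
The more stable X⁻ (or X) is on its own — i.e. the weaker a base it is — the better a leaving group it makes.
PhCH₂–OTf loses OTf⁻: pKₐ(CF₃SO₃H (triflic acid)) ≈ -14
PhCH₂–I loses I⁻: pKₐ(HI) ≈ -10
PhCH₂–Cl loses Cl⁻: pKₐ(HCl) ≈ -7
PhCH₂–ONO₂ loses NO₃⁻: pKₐ(HNO₃) ≈ -1.3
PhCH₂–OBz loses PhCOO⁻: pKₐ(C₆H₅COOH) ≈ 4.2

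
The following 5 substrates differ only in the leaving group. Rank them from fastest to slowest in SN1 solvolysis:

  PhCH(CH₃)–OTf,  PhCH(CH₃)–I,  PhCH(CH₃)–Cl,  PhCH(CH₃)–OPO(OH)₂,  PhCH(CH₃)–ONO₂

PhCH(CH₃)–OTf > PhCH(CH₃)–I > PhCH(CH₃)–Cl > PhCH(CH₃)–ONO₂ > PhCH(CH₃)–OPO(OH)₂

Same R in every case — rank the leaving groups.
A good leaving group is a weak base: the lower the pKₐ of its conjugate acid, the more readily it departs.
PhCH(CH₃)–OTf loses OTf⁻: pKₐ(CF₃SO₃H (triflic acid)) ≈ -14
PhCH(CH₃)–I loses I⁻: pKₐ(HI) ≈ -10
PhCH(CH₃)–Cl loses Cl⁻: pKₐ(HCl) ≈ -7
PhCH(CH₃)–ONO₂ loses NO₃⁻: pKₐ(HNO₃) ≈ -1.3
PhCH(CH₃)–OPO(OH)₂ loses H₂PO₄⁻: pKₐ(H₃PO₄) ≈ 2.1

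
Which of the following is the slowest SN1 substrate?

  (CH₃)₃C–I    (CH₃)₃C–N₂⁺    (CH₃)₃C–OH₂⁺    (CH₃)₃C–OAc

With the same alkyl group throughout, only the leaving group differentiates the rates.
Rank by basicity of the departing species: weakest base leaves most easily.
(CH₃)₃C–N₂⁺ loses N₂: no meaningful conjugate acid; N₂ departs as an exceptionally stable neutral molecule
(CH₃)₃C–I loses I⁻: pKₐ(HI) ≈ -10
(CH₃)₃C–OH₂⁺ loses H₂O: pKₐ(H₃O⁺) ≈ -1.7
(CH₃)₃C–OAc loses AcO⁻: pKₐ(CH₃COOH) ≈ 4.8

(CH₃)₃C–OAc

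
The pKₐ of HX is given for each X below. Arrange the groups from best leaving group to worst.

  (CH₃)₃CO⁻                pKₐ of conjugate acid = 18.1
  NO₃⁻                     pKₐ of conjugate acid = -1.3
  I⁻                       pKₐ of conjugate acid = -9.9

Lower conjugate-acid pKₐ ⇒ weaker base ⇒ better leaving group.
Sorting by the given values: I⁻ (-9.9), NO₃⁻ (-1.3), (CH₃)₃CO⁻ (18.1).

I⁻ > NO₃⁻ > (CH₃)₃CO⁻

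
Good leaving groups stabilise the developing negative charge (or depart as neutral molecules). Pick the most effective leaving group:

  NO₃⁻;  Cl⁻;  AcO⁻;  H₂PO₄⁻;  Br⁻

Br⁻: pKₐ(HBr) ≈ -9
Cl⁻: pKₐ(HCl) ≈ -7
NO₃⁻: pKₐ(HNO₃) ≈ -1.3
H₂PO₄⁻: pKₐ(H₃PO₄) ≈ 2.1
AcO⁻: pKₐ(CH₃COOH) ≈ 4.8

Br⁻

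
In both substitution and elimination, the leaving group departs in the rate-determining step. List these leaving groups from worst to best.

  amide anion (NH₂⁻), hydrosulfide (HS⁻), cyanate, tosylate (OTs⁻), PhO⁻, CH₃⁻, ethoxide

CH₃⁻ < amide anion (NH₂⁻) < ethoxide < PhO⁻ < hydrosulfide (HS⁻) < cyanate < tosylate (OTs⁻)

A good leaving group is a weak base: the lower the pKₐ of its conjugate acid, the more readily it departs.
tosylate (OTs⁻): pKₐ(p-CH₃C₆H₄SO₃H (TsOH)) ≈ -2.8
cyanate: pKₐ(HOCN) ≈ 3.5
hydrosulfide (HS⁻): pKₐ(H₂S) ≈ 7
PhO⁻: pKₐ(C₆H₅OH (phenol)) ≈ 10
ethoxide: pKₐ(CH₃CH₂OH) ≈ 16
amide anion (NH₂⁻): pKₐ(NH₃) ≈ 38
CH₃⁻: pKₐ(CH₄) ≈ 48
Reversing gives the worst-to-best order requested.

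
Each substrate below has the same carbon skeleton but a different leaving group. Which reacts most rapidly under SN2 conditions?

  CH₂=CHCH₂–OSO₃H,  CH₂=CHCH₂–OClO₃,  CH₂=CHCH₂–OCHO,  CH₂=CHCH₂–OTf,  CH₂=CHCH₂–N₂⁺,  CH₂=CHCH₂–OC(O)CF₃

CH₂=CHCH₂–N₂⁺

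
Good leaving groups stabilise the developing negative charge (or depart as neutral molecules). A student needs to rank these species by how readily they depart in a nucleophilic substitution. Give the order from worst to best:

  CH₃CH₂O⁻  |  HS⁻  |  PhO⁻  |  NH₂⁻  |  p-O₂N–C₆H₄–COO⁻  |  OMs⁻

The more stable X⁻ (or X) is on its own — i.e. the weaker a base it is — the better a leaving group it makes.
OMs⁻: pKₐ(CH₃SO₃H (MsOH)) ≈ -1.9
p-O₂N–C₆H₄–COO⁻: pKₐ(p-nitrobenzoic acid) ≈ 3.4
HS⁻: pKₐ(H₂S) ≈ 7
PhO⁻: pKₐ(C₆H₅OH (phenol)) ≈ 10
CH₃CH₂O⁻: pKₐ(CH₃CH₂OH) ≈ 16
NH₂⁻: pKₐ(NH₃) ≈ 38
Listed from poorest to best leaving group as asked.

NH₂⁻ < CH₃CH₂O⁻ < PhO⁻ < HS⁻ < p-O₂N–C₆H₄–COO⁻ < OMs⁻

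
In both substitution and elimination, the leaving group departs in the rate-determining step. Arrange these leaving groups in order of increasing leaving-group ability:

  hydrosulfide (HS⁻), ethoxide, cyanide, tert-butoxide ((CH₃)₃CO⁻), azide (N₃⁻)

tert-butoxide ((CH₃)₃CO⁻) < ethoxide < cyanide < hydrosulfide (HS⁻) < azide (N₃⁻)

Rank by basicity of the departing species: weakest base leaves most easily.
azide (N₃⁻): pKₐ(HN₃) ≈ 4.7
hydrosulfide (HS⁻): pKₐ(H₂S) ≈ 7
cyanide: pKₐ(HCN) ≈ 9.2
ethoxide: pKₐ(CH₃CH₂OH) ≈ 16
tert-butoxide ((CH₃)₃CO⁻): pKₐ(t-BuOH) ≈ 18
Reversing gives the worst-to-best order requested.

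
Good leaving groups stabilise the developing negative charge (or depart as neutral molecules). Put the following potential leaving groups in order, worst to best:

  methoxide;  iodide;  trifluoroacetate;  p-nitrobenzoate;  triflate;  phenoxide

methoxide < phenoxide < p-nitrobenzoate < trifluoroacetate < iodide < triflate

triflate: pKₐ(CF₃SO₃H (triflic acid)) ≈ -14 — charge spread over three oxygens and a CF₃ group; the premier leaving group in synthesis
iodide: pKₐ(HI) ≈ -10 — large, highly polarisable; very weak base
trifluoroacetate: pKₐ(CF₃COOH) ≈ 0.2 — strongly electron-withdrawing CF₃ stabilises the carboxylate
p-nitrobenzoate: pKₐ(p-nitrobenzoic acid) ≈ 3.4
phenoxide: pKₐ(C₆H₅OH (phenol)) ≈ 10 — resonance into the ring helps, but still a poor LG
methoxide: pKₐ(CH₃OH) ≈ 15.5
Reversing gives the worst-to-best order requested.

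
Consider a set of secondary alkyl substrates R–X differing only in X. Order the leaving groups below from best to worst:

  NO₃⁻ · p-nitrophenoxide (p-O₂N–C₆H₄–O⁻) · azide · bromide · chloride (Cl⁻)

The more stable X⁻ (or X) is on its own — i.e. the weaker a base it is — the better a leaving group it makes.
bromide: pKₐ(HBr) ≈ -9 — weak base; good leaving group
chloride (Cl⁻): pKₐ(HCl) ≈ -7 — moderately weak base
NO₃⁻: pKₐ(HNO₃) ≈ -1.3 — resonance-delocalised over three oxygens
azide: pKₐ(HN₃) ≈ 4.7
p-nitrophenoxide (p-O₂N–C₆H₄–O⁻): pKₐ(p-nitrophenol) ≈ 7.2

bromide > chloride (Cl⁻) > NO₃⁻ > azide > p-nitrophenoxide (p-O₂N–C₆H₄–O⁻)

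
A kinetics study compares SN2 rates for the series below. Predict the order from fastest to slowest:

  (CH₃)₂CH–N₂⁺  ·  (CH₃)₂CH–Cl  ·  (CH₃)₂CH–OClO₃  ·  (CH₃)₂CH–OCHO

(CH₃)₂CH–N₂⁺ > (CH₃)₂CH–OClO₃ > (CH₃)₂CH–Cl > (CH₃)₂CH–OCHO

With the same alkyl group throughout, only the leaving group differentiates the rates.
The more stable X⁻ (or X) is on its own — i.e. the weaker a base it is — the better a leaving group it makes.
(CH₃)₂CH–N₂⁺ loses N₂: no meaningful conjugate acid; N₂ departs as an exceptionally stable neutral molecule
(CH₃)₂CH–OClO₃ loses ClO₄⁻: pKₐ(HClO₄) ≈ -10
(CH₃)₂CH–Cl loses Cl⁻: pKₐ(HCl) ≈ -7
(CH₃)₂CH–OCHO loses HCOO⁻: pKₐ(HCOOH) ≈ 3.8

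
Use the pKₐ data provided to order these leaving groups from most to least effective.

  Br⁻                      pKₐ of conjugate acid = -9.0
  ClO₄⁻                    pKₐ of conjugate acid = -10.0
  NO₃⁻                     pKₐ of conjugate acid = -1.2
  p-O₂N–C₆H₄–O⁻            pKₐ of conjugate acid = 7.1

ClO₄⁻ > Br⁻ > NO₃⁻ > p-O₂N–C₆H₄–O⁻

Lower conjugate-acid pKₐ ⇒ weaker base ⇒ better leaving group.
Sorting by the given values: ClO₄⁻ (-10.0), Br⁻ (-9.0), NO₃⁻ (-1.2), p-O₂N–C₆H₄–O⁻ (7.1).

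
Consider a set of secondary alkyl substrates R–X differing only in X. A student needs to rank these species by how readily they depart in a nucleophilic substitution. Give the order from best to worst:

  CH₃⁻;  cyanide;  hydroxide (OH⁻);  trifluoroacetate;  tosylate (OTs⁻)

tosylate (OTs⁻) > trifluoroacetate > cyanide > hydroxide (OH⁻) > CH₃⁻

Leaving-group ability tracks the stability of the departed species; conjugate-acid pKₐ is the usual yardstick (lower pKₐ → better LG).
tosylate (OTs⁻): pKₐ(p-CH₃C₆H₄SO₃H (TsOH)) ≈ -2.8
trifluoroacetate: pKₐ(CF₃COOH) ≈ 0.2
cyanide: pKₐ(HCN) ≈ 9.2
hydroxide (OH⁻): pKₐ(H₂O) ≈ 15.7
CH₃⁻: pKₐ(CH₄) ≈ 48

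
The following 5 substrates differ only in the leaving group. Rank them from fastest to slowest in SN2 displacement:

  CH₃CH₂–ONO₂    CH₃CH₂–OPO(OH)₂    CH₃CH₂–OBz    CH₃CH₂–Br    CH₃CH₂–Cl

Identical carbon frameworks mean the comparison reduces to leaving-group quality.
The more stable X⁻ (or X) is on its own — i.e. the weaker a base it is — the better a leaving group it makes.
CH₃CH₂–Br loses Br⁻: pKₐ(HBr) ≈ -9
CH₃CH₂–Cl loses Cl⁻: pKₐ(HCl) ≈ -7
CH₃CH₂–ONO₂ loses NO₃⁻: pKₐ(HNO₃) ≈ -1.3
CH₃CH₂–OPO(OH)₂ loses H₂PO₄⁻: pKₐ(H₃PO₄) ≈ 2.1
CH₃CH₂–OBz loses PhCOO⁻: pKₐ(C₆H₅COOH) ≈ 4.2

CH₃CH₂–Br > CH₃CH₂–Cl > CH₃CH₂–ONO₂ > CH₃CH₂–OPO(OH)₂ > CH₃CH₂–OBz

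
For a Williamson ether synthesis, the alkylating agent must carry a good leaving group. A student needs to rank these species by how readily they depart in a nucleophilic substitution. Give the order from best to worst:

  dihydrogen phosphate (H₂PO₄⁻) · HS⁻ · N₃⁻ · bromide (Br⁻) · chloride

bromide (Br⁻): pKₐ(HBr) ≈ -9
chloride: pKₐ(HCl) ≈ -7
dihydrogen phosphate (H₂PO₄⁻): pKₐ(H₃PO₄) ≈ 2.1
N₃⁻: pKₐ(HN₃) ≈ 4.7
HS⁻: pKₐ(H₂S) ≈ 7

bromide (Br⁻) > chloride > dihydrogen phosphate (H₂PO₄⁻) > N₃⁻ > HS⁻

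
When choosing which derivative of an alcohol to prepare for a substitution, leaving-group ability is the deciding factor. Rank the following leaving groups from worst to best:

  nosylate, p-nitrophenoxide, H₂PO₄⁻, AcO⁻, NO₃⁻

The more stable X⁻ (or X) is on its own — i.e. the weaker a base it is — the better a leaving group it makes.
nosylate: pKₐ(p-O₂NC₆H₄SO₃H) ≈ -3.5 — p-nitro group further stabilises the sulfonate
NO₃⁻: pKₐ(HNO₃) ≈ -1.3 — resonance-delocalised over three oxygens
H₂PO₄⁻: pKₐ(H₃PO₄) ≈ 2.1 — moderate base; biological leaving group after further activation
AcO⁻: pKₐ(CH₃COOH) ≈ 4.8 — resonance-stabilised but still a weak base
p-nitrophenoxide: pKₐ(p-nitrophenol) ≈ 7.2
Reversing gives the worst-to-best order requested.

p-nitrophenoxide < AcO⁻ < H₂PO₄⁻ < NO₃⁻ < nosylate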